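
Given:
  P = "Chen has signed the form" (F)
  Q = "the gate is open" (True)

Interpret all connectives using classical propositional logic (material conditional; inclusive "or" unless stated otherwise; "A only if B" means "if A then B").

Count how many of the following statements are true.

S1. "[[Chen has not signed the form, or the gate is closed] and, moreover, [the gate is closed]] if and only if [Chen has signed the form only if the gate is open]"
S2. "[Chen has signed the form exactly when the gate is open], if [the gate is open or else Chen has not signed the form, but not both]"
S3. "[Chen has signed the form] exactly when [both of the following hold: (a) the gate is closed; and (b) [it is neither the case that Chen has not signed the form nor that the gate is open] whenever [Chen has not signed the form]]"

2

S1: Parsed as ((~P | ~Q) & ~Q) <-> (P -> Q)

~P = ~F = T
~Q = ~T = F
~P | ~Q = T | F = T
~Q = ~T = F
(~P | ~Q) & ~Q = T & F = F
P -> Q = F -> T = T
((~P | ~Q) & ~Q) <-> (P -> Q) = F <-> T = F
Thus S1 is false.

S2: Parsed as (Q xor ~P) -> (P <-> Q)

~P = ~F = T
Q xor ~P = T xor T = F
P <-> Q = F <-> T = F
(Q xor ~P) -> (P <-> Q) = F -> F = T
Thus S2 is true.

S3: Parsed as P <-> (~Q & (~P -> (~P nor Q)))

~Q = ~T = F
~P = ~F = T
~P = ~F = T
~P nor Q = T nor T = F
~P -> (~P nor Q) = T -> F = F
~Q & (~P -> (~P nor Q)) = F & F = F
P <-> (~Q & (~P -> (~P nor Q))) = F <-> F = T
So S3 is true.

True statements: 2.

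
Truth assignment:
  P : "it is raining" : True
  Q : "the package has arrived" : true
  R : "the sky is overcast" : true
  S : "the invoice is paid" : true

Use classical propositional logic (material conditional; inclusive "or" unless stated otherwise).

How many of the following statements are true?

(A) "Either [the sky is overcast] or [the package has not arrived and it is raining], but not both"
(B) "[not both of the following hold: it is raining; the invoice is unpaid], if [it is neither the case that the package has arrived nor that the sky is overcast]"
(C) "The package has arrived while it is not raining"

2

(A): Formalization: R ⊕ (¬Q ∧ P)

¬Q = ¬T = F
¬Q ∧ P = F ∧ T = F
R ⊕ (¬Q ∧ P) = T ⊕ F = T
Thus (A) is true.

(B): Formalization: (Q ↓ R) → (P ↑ ¬S)

Q ↓ R = T ↓ T = F
¬S = ¬T = F
P ↑ ¬S = T ↑ F = T
(Q ↓ R) → (P ↑ ¬S) = F → T = T
Thus (B) is true.

(C): This is Q ∧ ¬P.

¬P = ¬T = F
Q ∧ ¬P = T ∧ F = F
Hence (C) is false.

True statements: 2.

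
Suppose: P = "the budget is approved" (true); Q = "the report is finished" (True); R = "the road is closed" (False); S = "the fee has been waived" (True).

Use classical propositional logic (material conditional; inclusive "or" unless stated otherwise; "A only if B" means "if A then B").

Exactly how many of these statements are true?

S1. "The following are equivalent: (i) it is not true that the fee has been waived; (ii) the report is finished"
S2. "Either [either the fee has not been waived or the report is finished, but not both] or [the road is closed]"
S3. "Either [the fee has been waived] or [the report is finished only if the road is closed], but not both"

S1: Parsed as ~S <-> Q

~S = ~T = F
~S <-> Q = F <-> T = F
Hence S1 is false.

S2: Parsed as (~S xor Q) | R

~S = ~T = F
~S xor Q = F xor T = T
(~S xor Q) | R = T | F = T
Hence S2 is true.

S3: In symbols: S xor (Q -> R)

Q -> R = T -> F = F
S xor (Q -> R) = T xor F = T
Thus S3 is true.

Count: 2.

2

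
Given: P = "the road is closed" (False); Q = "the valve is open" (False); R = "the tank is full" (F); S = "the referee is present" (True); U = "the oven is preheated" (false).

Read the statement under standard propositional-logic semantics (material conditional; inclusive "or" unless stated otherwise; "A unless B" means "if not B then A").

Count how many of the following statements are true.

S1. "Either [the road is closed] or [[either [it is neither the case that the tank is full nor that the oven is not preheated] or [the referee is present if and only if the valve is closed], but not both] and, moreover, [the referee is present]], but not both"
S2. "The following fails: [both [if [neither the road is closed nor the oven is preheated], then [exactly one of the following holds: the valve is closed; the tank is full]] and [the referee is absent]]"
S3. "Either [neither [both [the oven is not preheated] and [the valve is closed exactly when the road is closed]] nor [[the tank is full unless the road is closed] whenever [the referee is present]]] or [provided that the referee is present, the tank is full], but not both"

3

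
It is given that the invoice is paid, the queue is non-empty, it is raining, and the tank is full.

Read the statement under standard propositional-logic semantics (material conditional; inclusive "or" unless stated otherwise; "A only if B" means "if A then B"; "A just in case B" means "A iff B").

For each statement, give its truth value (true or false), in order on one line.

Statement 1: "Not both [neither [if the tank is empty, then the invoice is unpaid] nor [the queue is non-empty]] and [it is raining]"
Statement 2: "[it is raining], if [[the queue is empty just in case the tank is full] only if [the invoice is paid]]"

Let V = "the tank is full" (T), H = "the invoice is paid" (T), U = "the queue is empty" (F), N = "it is raining" (T).

Statement 1: In symbols: ((¬V → ¬H) ↓ ¬U) ↑ N

¬V = ¬T = F
¬H = ¬T = F
¬V → ¬H = F → F = T
¬U = ¬F = T
(¬V → ¬H) ↓ ¬U = T ↓ T = F
((¬V → ¬H) ↓ ¬U) ↑ N = F ↑ T = T
So Statement 1 is true.

Statement 2: In symbols: ((U ↔ V) → H) → N

U ↔ V = F ↔ T = F
(U ↔ V) → H = F → T = T
((U ↔ V) → H) → N = T → T = T
Thus Statement 2 is true.

Statement 1 True / Statement 2 True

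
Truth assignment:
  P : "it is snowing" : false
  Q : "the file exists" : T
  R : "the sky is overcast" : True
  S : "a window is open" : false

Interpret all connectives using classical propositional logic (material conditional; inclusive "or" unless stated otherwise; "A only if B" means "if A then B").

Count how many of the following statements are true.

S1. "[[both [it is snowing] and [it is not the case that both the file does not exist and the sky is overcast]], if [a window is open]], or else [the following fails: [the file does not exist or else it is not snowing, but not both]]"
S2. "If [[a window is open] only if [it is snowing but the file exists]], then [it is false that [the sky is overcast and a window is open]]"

S1: In symbols: (S → (P ∧ (¬Q ↑ R))) ∨ ¬(¬Q ⊕ ¬P)

¬Q = ¬T = F
¬Q ↑ R = F ↑ T = T
P ∧ (¬Q ↑ R) = F ∧ T = F
S → (P ∧ (¬Q ↑ R)) = F → F = T
¬Q = ¬T = F
¬P = ¬F = T
¬Q ⊕ ¬P = F ⊕ T = T
¬(¬Q ⊕ ¬P) = ¬T = F
(S → (P ∧ (¬Q ↑ R))) ∨ ¬(¬Q ⊕ ¬P) = T ∨ F = T
Thus S1 is true.

S2: Parsed as (S → (P ∧ Q)) → ¬(R ∧ S)

P ∧ Q = F ∧ T = F
S → (P ∧ Q) = F → F = T
R ∧ S = T ∧ F = F
¬(R ∧ S) = ¬F = T
(S → (P ∧ Q)) → ¬(R ∧ S) = T → T = T
Thus S2 is true.

True statements: 2 (S1, S2).

2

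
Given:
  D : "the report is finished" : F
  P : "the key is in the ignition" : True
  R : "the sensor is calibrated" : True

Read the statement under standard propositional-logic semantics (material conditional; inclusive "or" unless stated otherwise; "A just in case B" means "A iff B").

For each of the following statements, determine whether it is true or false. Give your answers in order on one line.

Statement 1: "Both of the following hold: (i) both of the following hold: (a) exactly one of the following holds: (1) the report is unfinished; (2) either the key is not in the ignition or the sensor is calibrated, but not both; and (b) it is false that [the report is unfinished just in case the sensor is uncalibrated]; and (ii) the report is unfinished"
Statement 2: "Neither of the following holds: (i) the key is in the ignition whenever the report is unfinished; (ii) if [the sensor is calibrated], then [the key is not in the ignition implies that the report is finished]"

Statement 1 false; Statement 2 false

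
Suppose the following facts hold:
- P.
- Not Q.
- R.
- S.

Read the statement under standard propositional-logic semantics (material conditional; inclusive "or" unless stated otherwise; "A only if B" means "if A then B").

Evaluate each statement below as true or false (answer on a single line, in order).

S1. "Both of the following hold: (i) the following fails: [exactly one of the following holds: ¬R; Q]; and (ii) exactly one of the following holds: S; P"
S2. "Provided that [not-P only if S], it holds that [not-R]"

S1: Parsed as not (not R xor Q) and (S xor P)

not R = not True = False
not R xor Q = False xor False = False
not (not R xor Q) = not False = True
S xor P = True xor True = False
not (not R xor Q) and (S xor P) = True and False = False
Thus S1 is false.

S2: In symbols: (not P -> S) -> not R

not P = not True = False
not P -> S = False -> True = True
not R = not True = False
(not P -> S) -> not R = True -> False = False
Hence S2 is false.

S1 False, S2 False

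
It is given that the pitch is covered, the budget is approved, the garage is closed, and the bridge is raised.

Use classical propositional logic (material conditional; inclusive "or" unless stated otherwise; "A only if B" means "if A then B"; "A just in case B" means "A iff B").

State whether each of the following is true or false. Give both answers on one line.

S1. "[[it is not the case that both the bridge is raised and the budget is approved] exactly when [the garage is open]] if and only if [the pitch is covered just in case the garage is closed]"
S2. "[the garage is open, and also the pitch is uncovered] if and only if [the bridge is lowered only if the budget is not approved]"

Let N = "the bridge is raised" (T), G = "the budget is approved" (T), S = "the garage is closed" (T), L = "the pitch is covered" (T).

S1: In symbols: ((N ↑ G) ↔ ¬S) ↔ (L ↔ S)

N ↑ G = T ↑ T = F
¬S = ¬T = F
(N ↑ G) ↔ ¬S = F ↔ F = T
L ↔ S = T ↔ T = T
((N ↑ G) ↔ ¬S) ↔ (L ↔ S) = T ↔ T = T
Hence S1 is true.

S2: In symbols: (¬S ∧ ¬L) ↔ (¬N → ¬G)

¬S = ¬T = F
¬L = ¬T = F
¬S ∧ ¬L = F ∧ F = F
¬N = ¬T = F
¬G = ¬T = F
¬N → ¬G = F → F = T
(¬S ∧ ¬L) ↔ (¬N → ¬G) = F ↔ T = F
Thus S2 is false.

S1 true; S2 false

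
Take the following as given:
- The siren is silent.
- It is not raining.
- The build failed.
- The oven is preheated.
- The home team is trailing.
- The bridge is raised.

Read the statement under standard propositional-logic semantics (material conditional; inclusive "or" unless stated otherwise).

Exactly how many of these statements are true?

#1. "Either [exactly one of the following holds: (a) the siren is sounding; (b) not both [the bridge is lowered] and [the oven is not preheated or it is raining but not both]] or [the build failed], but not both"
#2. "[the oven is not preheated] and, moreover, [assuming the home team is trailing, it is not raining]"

Let P = "the siren is sounding" (False), V = "the bridge is raised" (True), S = "the oven is preheated" (True), Q = "it is raining" (False), R = "the build passed" (False), U = "the home team is leading" (False).

#1: Formalization: (P xor (not V nand (not S xor Q))) xor not R

not V = not True = False
not S = not True = False
not S xor Q = False xor False = False
not V nand (not S xor Q) = False nand False = True
P xor (not V nand (not S xor Q)) = False xor True = True
not R = not False = True
(P xor (not V nand (not S xor Q))) xor not R = True xor True = False
So #1 is false.

#2: In symbols: not S and (not U -> not Q)

not S = not True = False
not U = not False = True
not Q = not False = True
not U -> not Q = True -> True = True
not S and (not U -> not Q) = False and True = False
Hence #2 is false.

0 of the 2 statements are true (none).

0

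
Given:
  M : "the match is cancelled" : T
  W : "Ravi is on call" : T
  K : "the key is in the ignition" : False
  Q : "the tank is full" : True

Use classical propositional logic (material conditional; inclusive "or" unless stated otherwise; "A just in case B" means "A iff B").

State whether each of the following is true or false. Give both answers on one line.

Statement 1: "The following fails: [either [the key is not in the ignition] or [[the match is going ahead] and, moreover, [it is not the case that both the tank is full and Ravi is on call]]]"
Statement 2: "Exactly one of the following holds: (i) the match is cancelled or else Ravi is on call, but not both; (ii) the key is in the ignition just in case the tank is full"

Statement 1: Parsed as not (not K or (not M and (Q nand W)))

not K = not False = True
not M = not True = False
Q nand W = True nand True = False
not M and (Q nand W) = False and False = False
not K or (not M and (Q nand W)) = True or False = True
not (not K or (not M and (Q nand W))) = not True = False
Hence Statement 1 is false.

Statement 2: Parsed as (M xor W) xor (K iff Q)

M xor W = True xor True = False
K iff Q = False iff True = False
(M xor W) xor (K iff Q) = False xor False = False
Thus Statement 2 is false.

Statement 1 false / Statement 2 false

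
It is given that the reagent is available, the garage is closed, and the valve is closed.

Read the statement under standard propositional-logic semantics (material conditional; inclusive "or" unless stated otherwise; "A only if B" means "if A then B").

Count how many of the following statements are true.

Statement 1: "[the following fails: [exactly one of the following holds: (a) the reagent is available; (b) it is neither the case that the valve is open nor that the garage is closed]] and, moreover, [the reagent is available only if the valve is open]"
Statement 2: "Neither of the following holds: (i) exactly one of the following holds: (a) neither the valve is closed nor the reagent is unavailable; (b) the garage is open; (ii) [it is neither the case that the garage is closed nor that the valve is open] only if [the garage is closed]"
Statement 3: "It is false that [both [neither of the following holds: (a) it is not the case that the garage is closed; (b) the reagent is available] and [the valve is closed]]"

Let W = "the reagent is available" (T), L = "the valve is open" (F), S = "the garage is closed" (T).

Statement 1: Parsed as ~(W xor (L nor S)) & (W -> L)

L nor S = F nor T = F
W xor (L nor S) = T xor F = T
~(W xor (L nor S)) = ~T = F
W -> L = T -> F = F
~(W xor (L nor S)) & (W -> L) = F & F = F
Thus Statement 1 is false.

Statement 2: Formalization: ((~L nor ~W) xor ~S) nor ((S nor L) -> S)

~L = ~F = T
~W = ~T = F
~L nor ~W = T nor F = F
~S = ~T = F
(~L nor ~W) xor ~S = F xor F = F
S nor L = T nor F = F
(S nor L) -> S = F -> T = T
((~L nor ~W) xor ~S) nor ((S nor L) -> S) = F nor T = F
Thus Statement 2 is false.

Statement 3: Formalization: ~((~S nor W) & ~L)

~S = ~T = F
~S nor W = F nor T = F
~L = ~F = T
(~S nor W) & ~L = F & T = F
~((~S nor W) & ~L) = ~F = T
So Statement 3 is true.

Count: 1.

1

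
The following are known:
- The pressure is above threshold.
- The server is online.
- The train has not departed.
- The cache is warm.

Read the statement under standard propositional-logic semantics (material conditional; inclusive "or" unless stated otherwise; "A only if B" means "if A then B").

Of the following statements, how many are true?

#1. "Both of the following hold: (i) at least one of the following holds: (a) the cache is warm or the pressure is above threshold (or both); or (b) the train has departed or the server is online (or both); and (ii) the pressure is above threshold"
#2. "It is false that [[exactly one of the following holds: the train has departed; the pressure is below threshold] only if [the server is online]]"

1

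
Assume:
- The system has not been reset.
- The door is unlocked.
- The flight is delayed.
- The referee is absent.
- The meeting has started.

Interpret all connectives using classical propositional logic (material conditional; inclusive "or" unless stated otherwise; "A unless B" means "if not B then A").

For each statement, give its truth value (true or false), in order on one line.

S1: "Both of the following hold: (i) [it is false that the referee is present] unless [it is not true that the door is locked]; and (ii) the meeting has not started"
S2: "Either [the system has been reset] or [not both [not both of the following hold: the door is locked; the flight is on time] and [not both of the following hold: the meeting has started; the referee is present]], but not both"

S1 F / S2 F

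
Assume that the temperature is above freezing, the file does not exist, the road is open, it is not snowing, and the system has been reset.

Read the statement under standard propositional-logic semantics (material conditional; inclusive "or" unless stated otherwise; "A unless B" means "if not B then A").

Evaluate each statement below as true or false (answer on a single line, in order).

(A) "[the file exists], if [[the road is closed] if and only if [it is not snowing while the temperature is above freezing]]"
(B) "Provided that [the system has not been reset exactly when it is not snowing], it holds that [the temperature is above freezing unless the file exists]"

Let R = "the road is closed" (F), S = "it is snowing" (F), P = "the temperature is below freezing" (F), Q = "the file exists" (F), U = "the system has been reset" (T).

(A): In symbols: (R <-> (~S & ~P)) -> Q

~S = ~F = T
~P = ~F = T
~S & ~P = T & T = T
R <-> (~S & ~P) = F <-> T = F
(R <-> (~S & ~P)) -> Q = F -> F = T
So (A) is true.

(B): This is (~U <-> ~S) -> (~P | Q).

~U = ~T = F
~S = ~F = T
~U <-> ~S = F <-> T = F
~P = ~F = T
~P | Q = T | F = T
(~U <-> ~S) -> (~P | Q) = F -> T = T
So (B) is true.

(A) True; (B) True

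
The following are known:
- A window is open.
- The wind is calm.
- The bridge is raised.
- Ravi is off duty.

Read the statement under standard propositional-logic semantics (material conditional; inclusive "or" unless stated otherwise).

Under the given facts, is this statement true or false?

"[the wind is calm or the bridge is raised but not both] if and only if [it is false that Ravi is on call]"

false

Let Q = "the wind is strong" (F), R = "the bridge is raised" (T), S = "Ravi is on call" (F).
This is (~Q xor R) <-> ~S.

~Q = ~F = T
~Q xor R = T xor T = F
~S = ~F = T
(~Q xor R) <-> ~S = F <-> T = F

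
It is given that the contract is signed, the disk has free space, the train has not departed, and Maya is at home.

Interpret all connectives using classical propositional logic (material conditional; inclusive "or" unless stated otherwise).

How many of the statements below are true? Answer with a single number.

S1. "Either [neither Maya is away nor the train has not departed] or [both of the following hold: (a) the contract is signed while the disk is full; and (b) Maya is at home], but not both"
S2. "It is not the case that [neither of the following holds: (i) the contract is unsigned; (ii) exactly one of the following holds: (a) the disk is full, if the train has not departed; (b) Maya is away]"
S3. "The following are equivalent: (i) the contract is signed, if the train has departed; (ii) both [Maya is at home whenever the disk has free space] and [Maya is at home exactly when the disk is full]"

0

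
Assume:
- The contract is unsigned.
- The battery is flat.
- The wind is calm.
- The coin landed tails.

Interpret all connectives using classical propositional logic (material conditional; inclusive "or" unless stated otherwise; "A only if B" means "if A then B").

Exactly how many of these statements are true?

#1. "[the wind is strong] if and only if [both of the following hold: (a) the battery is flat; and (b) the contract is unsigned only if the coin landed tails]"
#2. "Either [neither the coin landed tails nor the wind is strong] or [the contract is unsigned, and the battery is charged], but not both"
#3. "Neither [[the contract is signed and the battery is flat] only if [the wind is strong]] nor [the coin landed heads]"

Let M = "the wind is strong" (F), Q = "the battery is charged" (F), W = "the contract is signed" (F), G = "the coin landed heads" (F).

#1: In symbols: M ↔ (¬Q ∧ (¬W → ¬G))

¬Q = ¬F = T
¬W = ¬F = T
¬G = ¬F = T
¬W → ¬G = T → T = T
¬Q ∧ (¬W → ¬G) = T ∧ T = T
M ↔ (¬Q ∧ (¬W → ¬G)) = F ↔ T = F
So #1 is false.

#2: In symbols: (¬G ↓ M) ⊕ (¬W ∧ Q)

¬G = ¬F = T
¬G ↓ M = T ↓ F = F
¬W = ¬F = T
¬W ∧ Q = T ∧ F = F
(¬G ↓ M) ⊕ (¬W ∧ Q) = F ⊕ F = F
Hence #2 is false.

#3: In symbols: ((W ∧ ¬Q) → M) ↓ G

¬Q = ¬F = T
W ∧ ¬Q = F ∧ T = F
(W ∧ ¬Q) → M = F → F = T
((W ∧ ¬Q) → M) ↓ G = T ↓ F = F
Thus #3 is false.

Count: 0.

0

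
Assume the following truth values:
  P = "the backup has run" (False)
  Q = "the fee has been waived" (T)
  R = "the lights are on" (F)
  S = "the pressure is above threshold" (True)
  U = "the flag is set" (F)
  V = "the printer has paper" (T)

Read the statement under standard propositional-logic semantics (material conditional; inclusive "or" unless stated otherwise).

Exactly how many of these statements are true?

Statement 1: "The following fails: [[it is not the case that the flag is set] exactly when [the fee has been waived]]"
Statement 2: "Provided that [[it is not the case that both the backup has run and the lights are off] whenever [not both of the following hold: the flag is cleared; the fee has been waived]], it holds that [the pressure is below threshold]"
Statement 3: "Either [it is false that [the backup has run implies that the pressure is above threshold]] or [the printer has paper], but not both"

Statement 1: Parsed as ¬(¬U ↔ Q)

¬U = ¬F = T
¬U ↔ Q = T ↔ T = T
¬(¬U ↔ Q) = ¬T = F
Thus Statement 1 is false.

Statement 2: Formalization: ((¬U ↑ Q) → (P ↑ ¬R)) → ¬S

¬U = ¬F = T
¬U ↑ Q = T ↑ T = F
¬R = ¬F = T
P ↑ ¬R = F ↑ T = T
(¬U ↑ Q) → (P ↑ ¬R) = F → T = T
¬S = ¬T = F
((¬U ↑ Q) → (P ↑ ¬R)) → ¬S = T → F = F
Thus Statement 2 is false.

Statement 3: Parsed as ¬(P → S) ⊕ V

P → S = F → T = T
¬(P → S) = ¬T = F
¬(P → S) ⊕ V = F ⊕ T = T
Thus Statement 3 is true.

Count: 1.

1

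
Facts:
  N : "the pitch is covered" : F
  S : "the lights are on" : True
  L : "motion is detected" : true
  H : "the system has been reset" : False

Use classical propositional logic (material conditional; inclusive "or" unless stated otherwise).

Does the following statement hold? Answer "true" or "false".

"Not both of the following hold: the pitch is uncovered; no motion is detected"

True.

Parsed as not N nand not L

not N = not False = True
not L = not True = False
not N nand not L = True nand False = True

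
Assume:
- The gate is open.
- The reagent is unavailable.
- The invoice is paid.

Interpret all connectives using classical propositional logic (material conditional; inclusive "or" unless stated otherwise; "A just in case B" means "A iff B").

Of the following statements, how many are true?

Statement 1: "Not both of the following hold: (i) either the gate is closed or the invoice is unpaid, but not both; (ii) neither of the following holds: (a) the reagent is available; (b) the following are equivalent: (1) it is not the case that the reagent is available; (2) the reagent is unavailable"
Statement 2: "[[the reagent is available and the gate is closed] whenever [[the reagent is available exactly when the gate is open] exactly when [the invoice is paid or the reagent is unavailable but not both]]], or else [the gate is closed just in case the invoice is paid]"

1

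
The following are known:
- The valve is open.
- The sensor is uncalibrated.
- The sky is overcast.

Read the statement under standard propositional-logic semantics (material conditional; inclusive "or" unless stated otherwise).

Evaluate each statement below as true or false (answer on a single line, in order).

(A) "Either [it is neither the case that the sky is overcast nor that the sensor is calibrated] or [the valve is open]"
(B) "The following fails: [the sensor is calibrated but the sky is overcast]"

(A) True / (B) True

Let Q = "the sky is overcast" (T), W = "the sensor is calibrated" (F), U = "the valve is open" (T).

(A): This is (Q nor W) | U.

Q nor W = T nor F = F
(Q nor W) | U = F | T = T
Hence (A) is true.

(B): Formalization: ~(W & Q)

W & Q = F & T = F
~(W & Q) = ~F = T
So (B) is true.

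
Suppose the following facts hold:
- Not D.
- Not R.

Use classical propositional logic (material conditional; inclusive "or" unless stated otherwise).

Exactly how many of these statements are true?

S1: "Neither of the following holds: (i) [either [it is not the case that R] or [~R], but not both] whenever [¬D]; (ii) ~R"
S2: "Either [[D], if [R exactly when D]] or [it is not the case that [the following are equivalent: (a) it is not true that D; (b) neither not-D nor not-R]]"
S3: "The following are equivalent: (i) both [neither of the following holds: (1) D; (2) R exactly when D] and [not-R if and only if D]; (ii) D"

2

S1: Formalization: (~D -> (~R xor ~R)) nor ~R

~D = ~F = T
~R = ~F = T
~R = ~F = T
~R xor ~R = T xor T = F
~D -> (~R xor ~R) = T -> F = F
~R = ~F = T
(~D -> (~R xor ~R)) nor ~R = F nor T = F
Thus S1 is false.

S2: Formalization: ((R <-> D) -> D) | ~(~D <-> (~D nor ~R))

R <-> D = F <-> F = T
(R <-> D) -> D = T -> F = F
~D = ~F = T
~D = ~F = T
~R = ~F = T
~D nor ~R = T nor T = F
~D <-> (~D nor ~R) = T <-> F = F
~(~D <-> (~D nor ~R)) = ~F = T
((R <-> D) -> D) | ~(~D <-> (~D nor ~R)) = F | T = T
Thus S2 is true.

S3: In symbols: ((D nor (R <-> D)) & (~R <-> D)) <-> D

R <-> D = F <-> F = T
D nor (R <-> D) = F nor T = F
~R = ~F = T
~R <-> D = T <-> F = F
(D nor (R <-> D)) & (~R <-> D) = F & F = F
((D nor (R <-> D)) & (~R <-> D)) <-> D = F <-> F = T
Thus S3 is true.

2 of the 3 statements are true (S2, S3).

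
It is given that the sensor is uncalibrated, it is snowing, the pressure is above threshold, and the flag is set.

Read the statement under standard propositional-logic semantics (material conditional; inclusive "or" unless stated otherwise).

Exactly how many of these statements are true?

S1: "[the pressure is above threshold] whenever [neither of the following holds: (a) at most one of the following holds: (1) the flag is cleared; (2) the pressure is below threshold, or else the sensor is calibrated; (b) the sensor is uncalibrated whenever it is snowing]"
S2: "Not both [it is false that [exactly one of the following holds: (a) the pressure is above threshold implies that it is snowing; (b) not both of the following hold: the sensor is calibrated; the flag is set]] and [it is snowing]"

Let S = "the flag is set" (True), R = "the pressure is above threshold" (True), P = "the sensor is calibrated" (False), Q = "it is snowing" (True).

S1: This is ((not S nand (not R or P)) nor (Q -> not P)) -> R.

not S = not True = False
not R = not True = False
not R or P = False or False = False
not S nand (not R or P) = False nand False = True
not P = not False = True
Q -> not P = True -> True = True
(not S nand (not R or P)) nor (Q -> not P) = True nor True = False
((not S nand (not R or P)) nor (Q -> not P)) -> R = False -> True = True
Hence S1 is true.

S2: Formalization: not ((R -> Q) xor (P nand S)) nand Q

R -> Q = True -> True = True
P nand S = False nand True = True
(R -> Q) xor (P nand S) = True xor True = False
not ((R -> Q) xor (P nand S)) = not False = True
not ((R -> Q) xor (P nand S)) nand Q = True nand True = False
So S2 is false.

Count: 1.

1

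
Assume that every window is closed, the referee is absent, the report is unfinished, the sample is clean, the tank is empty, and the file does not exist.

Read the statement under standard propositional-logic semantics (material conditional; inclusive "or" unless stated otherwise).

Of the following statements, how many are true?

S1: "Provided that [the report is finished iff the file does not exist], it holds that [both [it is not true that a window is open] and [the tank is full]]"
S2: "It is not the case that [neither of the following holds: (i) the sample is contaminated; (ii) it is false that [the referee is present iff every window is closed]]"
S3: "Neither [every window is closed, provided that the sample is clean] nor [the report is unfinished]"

Let R = "the report is finished" (F), V = "the file exists" (F), P = "a window is open" (F), U = "the tank is full" (F), S = "the sample is contaminated" (F), Q = "the referee is present" (F).

S1: Parsed as (R ↔ ¬V) → (¬P ∧ U)

¬V = ¬F = T
R ↔ ¬V = F ↔ T = F
¬P = ¬F = T
¬P ∧ U = T ∧ F = F
(R ↔ ¬V) → (¬P ∧ U) = F → F = T
So S1 is true.

S2: Formalization: ¬(S ↓ ¬(Q ↔ ¬P))

¬P = ¬F = T
Q ↔ ¬P = F ↔ T = F
¬(Q ↔ ¬P) = ¬F = T
S ↓ ¬(Q ↔ ¬P) = F ↓ T = F
¬(S ↓ ¬(Q ↔ ¬P)) = ¬F = T
Thus S2 is true.

S3: This is (¬S → ¬P) ↓ ¬R.

¬S = ¬F = T
¬P = ¬F = T
¬S → ¬P = T → T = T
¬R = ¬F = T
(¬S → ¬P) ↓ ¬R = T ↓ T = F
Thus S3 is false.

True statements: 2 (S1, S2).

2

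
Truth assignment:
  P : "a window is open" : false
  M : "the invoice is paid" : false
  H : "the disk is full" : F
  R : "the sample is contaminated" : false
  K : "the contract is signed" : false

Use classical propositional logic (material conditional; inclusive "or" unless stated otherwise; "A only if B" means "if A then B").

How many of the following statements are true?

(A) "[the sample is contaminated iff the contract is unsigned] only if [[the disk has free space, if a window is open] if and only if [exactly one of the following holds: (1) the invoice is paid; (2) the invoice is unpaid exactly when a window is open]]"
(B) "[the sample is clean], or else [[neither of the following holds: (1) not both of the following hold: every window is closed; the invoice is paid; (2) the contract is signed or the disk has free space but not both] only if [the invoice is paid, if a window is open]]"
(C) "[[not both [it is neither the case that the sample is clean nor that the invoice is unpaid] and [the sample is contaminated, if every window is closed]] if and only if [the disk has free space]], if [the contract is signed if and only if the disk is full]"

3

(A): Parsed as (R ↔ ¬K) → ((P → ¬H) ↔ (M ⊕ (¬M ↔ P)))

¬K = ¬F = T
R ↔ ¬K = F ↔ T = F
¬H = ¬F = T
P → ¬H = F → T = T
¬M = ¬F = T
¬M ↔ P = T ↔ F = F
M ⊕ (¬M ↔ P) = F ⊕ F = F
(P → ¬H) ↔ (M ⊕ (¬M ↔ P)) = T ↔ F = F
(R ↔ ¬K) → ((P → ¬H) ↔ (M ⊕ (¬M ↔ P))) = F → F = T
Hence (A) is true.

(B): This is ¬R ∨ (((¬P ↑ M) ↓ (K ⊕ ¬H)) → (P → M)).

¬R = ¬F = T
¬P = ¬F = T
¬P ↑ M = T ↑ F = T
¬H = ¬F = T
K ⊕ ¬H = F ⊕ T = T
(¬P ↑ M) ↓ (K ⊕ ¬H) = T ↓ T = F
P → M = F → F = T
((¬P ↑ M) ↓ (K ⊕ ¬H)) → (P → M) = F → T = T
¬R ∨ (((¬P ↑ M) ↓ (K ⊕ ¬H)) → (P → M)) = T ∨ T = T
Thus (B) is true.

(C): This is (K ↔ H) → (((¬R ↓ ¬M) ↑ (¬P → R)) ↔ ¬H).

K ↔ H = F ↔ F = T
¬R = ¬F = T
¬M = ¬F = T
¬R ↓ ¬M = T ↓ T = F
¬P = ¬F = T
¬P → R = T → F = F
(¬R ↓ ¬M) ↑ (¬P → R) = F ↑ F = T
¬H = ¬F = T
((¬R ↓ ¬M) ↑ (¬P → R)) ↔ ¬H = T ↔ T = T
(K ↔ H) → (((¬R ↓ ¬M) ↑ (¬P → R)) ↔ ¬H) = T → T = T
Thus (C) is true.

3 of the 3 statements are true ((A), (B), (C)).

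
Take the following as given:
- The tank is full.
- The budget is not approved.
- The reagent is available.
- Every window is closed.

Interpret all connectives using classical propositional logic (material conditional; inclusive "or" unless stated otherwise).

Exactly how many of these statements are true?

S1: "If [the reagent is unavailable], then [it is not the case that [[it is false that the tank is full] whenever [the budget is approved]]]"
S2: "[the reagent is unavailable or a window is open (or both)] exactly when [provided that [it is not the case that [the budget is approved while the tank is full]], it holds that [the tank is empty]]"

Let R = "the reagent is available" (T), Q = "the budget is approved" (F), P = "the tank is full" (T), S = "a window is open" (F).

S1: Parsed as ¬R → ¬(Q → ¬P)

¬R = ¬T = F
¬P = ¬T = F
Q → ¬P = F → F = T
¬(Q → ¬P) = ¬T = F
¬R → ¬(Q → ¬P) = F → F = T
Thus S1 is true.

S2: Parsed as (¬R ∨ S) ↔ (¬(Q ∧ P) → ¬P)

¬R = ¬T = F
¬R ∨ S = F ∨ F = F
Q ∧ P = F ∧ T = F
¬(Q ∧ P) = ¬F = T
¬P = ¬T = F
¬(Q ∧ P) → ¬P = T → F = F
(¬R ∨ S) ↔ (¬(Q ∧ P) → ¬P) = F ↔ F = T
Thus S2 is true.

Count: 2.

2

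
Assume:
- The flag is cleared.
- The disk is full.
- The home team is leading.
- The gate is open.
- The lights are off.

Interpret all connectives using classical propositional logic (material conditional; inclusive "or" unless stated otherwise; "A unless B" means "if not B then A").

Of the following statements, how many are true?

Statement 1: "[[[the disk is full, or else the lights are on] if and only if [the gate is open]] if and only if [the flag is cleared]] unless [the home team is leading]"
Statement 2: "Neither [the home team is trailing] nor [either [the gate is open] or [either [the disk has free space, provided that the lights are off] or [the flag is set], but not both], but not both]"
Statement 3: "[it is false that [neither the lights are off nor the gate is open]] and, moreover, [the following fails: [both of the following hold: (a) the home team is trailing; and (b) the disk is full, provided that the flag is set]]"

Let W = "the disk is full" (T), U = "the lights are on" (F), H = "the gate is open" (T), S = "the flag is set" (F), N = "the home team is leading" (T).

Statement 1: In symbols: (((W | U) <-> H) <-> ~S) | N

W | U = T | F = T
(W | U) <-> H = T <-> T = T
~S = ~F = T
((W | U) <-> H) <-> ~S = T <-> T = T
(((W | U) <-> H) <-> ~S) | N = T | T = T
Hence Statement 1 is true.

Statement 2: Formalization: ~N nor (H xor ((~U -> ~W) xor S))

~N = ~T = F
~U = ~F = T
~W = ~T = F
~U -> ~W = T -> F = F
(~U -> ~W) xor S = F xor F = F
H xor ((~U -> ~W) xor S) = T xor F = T
~N nor (H xor ((~U -> ~W) xor S)) = F nor T = F
Hence Statement 2 is false.

Statement 3: In symbols: ~(~U nor H) & ~(~N & (S -> W))

~U = ~F = T
~U nor H = T nor T = F
~(~U nor H) = ~F = T
~N = ~T = F
S -> W = F -> T = T
~N & (S -> W) = F & T = F
~(~N & (S -> W)) = ~F = T
~(~U nor H) & ~(~N & (S -> W)) = T & T = T
So Statement 3 is true.

Count: 2.

2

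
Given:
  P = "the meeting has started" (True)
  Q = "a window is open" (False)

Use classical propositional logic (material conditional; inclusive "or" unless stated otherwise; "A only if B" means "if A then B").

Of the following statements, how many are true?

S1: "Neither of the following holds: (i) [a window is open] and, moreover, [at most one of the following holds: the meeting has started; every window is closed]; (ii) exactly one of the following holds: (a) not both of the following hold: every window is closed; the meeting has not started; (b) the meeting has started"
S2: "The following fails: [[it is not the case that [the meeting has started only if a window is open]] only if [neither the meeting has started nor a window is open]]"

2

S1: This is (Q ∧ (P ↑ ¬Q)) ↓ ((¬Q ↑ ¬P) ⊕ P).

¬Q = ¬F = T
P ↑ ¬Q = T ↑ T = F
Q ∧ (P ↑ ¬Q) = F ∧ F = F
¬Q = ¬F = T
¬P = ¬T = F
¬Q ↑ ¬P = T ↑ F = T
(¬Q ↑ ¬P) ⊕ P = T ⊕ T = F
(Q ∧ (P ↑ ¬Q)) ↓ ((¬Q ↑ ¬P) ⊕ P) = F ↓ F = T
Thus S1 is true.

S2: Formalization: ¬(¬(P → Q) → (P ↓ Q))

P → Q = T → F = F
¬(P → Q) = ¬F = T
P ↓ Q = T ↓ F = F
¬(P → Q) → (P ↓ Q) = T → F = F
¬(¬(P → Q) → (P ↓ Q)) = ¬F = T
So S2 is true.

Count: 2.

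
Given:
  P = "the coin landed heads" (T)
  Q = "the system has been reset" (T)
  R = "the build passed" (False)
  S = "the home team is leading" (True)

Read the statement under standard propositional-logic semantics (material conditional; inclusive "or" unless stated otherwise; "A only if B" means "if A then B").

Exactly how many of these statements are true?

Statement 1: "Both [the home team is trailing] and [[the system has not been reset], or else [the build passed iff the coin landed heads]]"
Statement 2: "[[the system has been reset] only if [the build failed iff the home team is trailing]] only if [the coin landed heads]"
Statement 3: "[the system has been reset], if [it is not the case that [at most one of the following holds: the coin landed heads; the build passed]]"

Statement 1: This is ~S & (~Q | (R <-> P)).

~S = ~T = F
~Q = ~T = F
R <-> P = F <-> T = F
~Q | (R <-> P) = F | F = F
~S & (~Q | (R <-> P)) = F & F = F
So Statement 1 is false.

Statement 2: In symbols: (Q -> (~R <-> ~S)) -> P

~R = ~F = T
~S = ~T = F
~R <-> ~S = T <-> F = F
Q -> (~R <-> ~S) = T -> F = F
(Q -> (~R <-> ~S)) -> P = F -> T = T
So Statement 2 is true.

Statement 3: Formalization: ~(P nand R) -> Q

P nand R = T nand F = T
~(P nand R) = ~T = F
~(P nand R) -> Q = F -> T = T
So Statement 3 is true.

True statements: 2 (Statement 2, Statement 3).

2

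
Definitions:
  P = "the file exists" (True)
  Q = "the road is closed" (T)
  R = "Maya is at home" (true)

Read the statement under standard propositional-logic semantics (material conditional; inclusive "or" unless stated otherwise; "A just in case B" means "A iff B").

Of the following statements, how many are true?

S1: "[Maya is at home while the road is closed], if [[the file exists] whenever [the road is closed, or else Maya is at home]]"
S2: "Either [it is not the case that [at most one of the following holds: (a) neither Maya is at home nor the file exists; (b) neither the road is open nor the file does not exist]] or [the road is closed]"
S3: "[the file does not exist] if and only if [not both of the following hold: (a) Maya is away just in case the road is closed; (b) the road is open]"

2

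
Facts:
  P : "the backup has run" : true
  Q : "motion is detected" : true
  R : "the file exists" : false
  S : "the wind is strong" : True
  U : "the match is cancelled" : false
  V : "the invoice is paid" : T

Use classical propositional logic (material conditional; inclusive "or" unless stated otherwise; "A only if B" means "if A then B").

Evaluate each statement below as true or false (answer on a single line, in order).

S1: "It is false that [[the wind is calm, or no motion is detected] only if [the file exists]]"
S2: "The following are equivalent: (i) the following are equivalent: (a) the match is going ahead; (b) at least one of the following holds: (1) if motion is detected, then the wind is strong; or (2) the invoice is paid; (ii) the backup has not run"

S1: In symbols: ¬((¬S ∨ ¬Q) → R)

¬S = ¬T = F
¬Q = ¬T = F
¬S ∨ ¬Q = F ∨ F = F
(¬S ∨ ¬Q) → R = F → F = T
¬((¬S ∨ ¬Q) → R) = ¬T = F
Hence S1 is false.

S2: Formalization: (¬U ↔ ((Q → S) ∨ V)) ↔ ¬P

¬U = ¬F = T
Q → S = T → T = T
(Q → S) ∨ V = T ∨ T = T
¬U ↔ ((Q → S) ∨ V) = T ↔ T = T
¬P = ¬T = F
(¬U ↔ ((Q → S) ∨ V)) ↔ ¬P = T ↔ F = F
Thus S2 is false.

S1 False, S2 False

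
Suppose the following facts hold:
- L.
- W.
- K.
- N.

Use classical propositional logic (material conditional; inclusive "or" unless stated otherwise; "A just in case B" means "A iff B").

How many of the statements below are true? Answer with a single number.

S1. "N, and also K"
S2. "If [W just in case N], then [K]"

2

S1: Formalization: N ∧ K

N ∧ K = T ∧ T = T
Thus S1 is true.

S2: Formalization: (W ↔ N) → K

W ↔ N = T ↔ T = T
(W ↔ N) → K = T → T = T
So S2 is true.

2 of the 2 statements are true (S1, S2).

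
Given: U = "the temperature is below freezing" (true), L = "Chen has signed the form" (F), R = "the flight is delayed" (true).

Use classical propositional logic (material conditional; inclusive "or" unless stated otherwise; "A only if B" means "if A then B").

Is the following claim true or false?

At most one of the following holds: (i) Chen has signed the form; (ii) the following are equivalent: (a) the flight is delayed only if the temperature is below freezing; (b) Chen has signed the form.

The statement is true.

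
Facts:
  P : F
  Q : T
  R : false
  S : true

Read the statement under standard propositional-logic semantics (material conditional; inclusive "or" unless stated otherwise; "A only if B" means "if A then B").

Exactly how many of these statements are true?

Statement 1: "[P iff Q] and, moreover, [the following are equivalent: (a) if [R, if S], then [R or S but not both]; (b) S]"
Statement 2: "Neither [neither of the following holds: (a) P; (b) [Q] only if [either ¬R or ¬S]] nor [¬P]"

Statement 1: In symbols: (P <-> Q) & (((S -> R) -> (R xor S)) <-> S)

P <-> Q = F <-> T = F
S -> R = T -> F = F
R xor S = F xor T = T
(S -> R) -> (R xor S) = F -> T = T
((S -> R) -> (R xor S)) <-> S = T <-> T = T
(P <-> Q) & (((S -> R) -> (R xor S)) <-> S) = F & T = F
Hence Statement 1 is false.

Statement 2: In symbols: (P nor (Q -> (~R | ~S))) nor ~P

~R = ~F = T
~S = ~T = F
~R | ~S = T | F = T
Q -> (~R | ~S) = T -> T = T
P nor (Q -> (~R | ~S)) = F nor T = F
~P = ~F = T
(P nor (Q -> (~R | ~S))) nor ~P = F nor T = F
Thus Statement 2 is false.

0 of the 2 statements are true (none).

0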